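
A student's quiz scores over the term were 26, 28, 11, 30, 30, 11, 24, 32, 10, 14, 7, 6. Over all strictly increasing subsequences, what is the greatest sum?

Let S[i] be the best sum of a strictly increasing subsequence ending at i:
i:       1   2   3   4   5   6   7   8   9  10  11  12
a[i]:   26  28  11  30  30  11  24  32  10  14   7   6
S:      26  54  11  84  84  11  35 116  10  25   7   6
Maximum is 116 (e.g. 26 + 28 + 30 + 32).

116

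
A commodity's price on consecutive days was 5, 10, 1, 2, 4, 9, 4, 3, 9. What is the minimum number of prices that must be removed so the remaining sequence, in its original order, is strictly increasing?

Fewest deletions = n − (longest strictly increasing subsequence).
i:      1  2  3  4  5  6  7  8  9
a[i]:   5 10  1  2  4  9  4  3  9
dp:     1  2  1  2  3  4  3  3  4
max dp = 4, so deletions = 9 − 4 = 5.

5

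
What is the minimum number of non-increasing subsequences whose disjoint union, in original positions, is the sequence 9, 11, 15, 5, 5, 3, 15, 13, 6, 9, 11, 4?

Place each on the leftmost legal pile:
9 → new pile 1 (tops now [9])
11 → new pile 2 (tops now [9, 11])
15 → new pile 3 (tops now [9, 11, 15])
5 → pile 1 (tops now [5, 11, 15])
5 → pile 1 (tops now [5, 11, 15])
3 → pile 1 (tops now [3, 11, 15])
15 → pile 3 (tops now [3, 11, 15])
13 → pile 3 (tops now [3, 11, 13])
6 → pile 2 (tops now [3, 6, 13])
9 → pile 3 (tops now [3, 6, 9])
11 → new pile 4 (tops now [3, 6, 9, 11])
4 → pile 2 (tops now [3, 4, 9, 11])
Four piles.

4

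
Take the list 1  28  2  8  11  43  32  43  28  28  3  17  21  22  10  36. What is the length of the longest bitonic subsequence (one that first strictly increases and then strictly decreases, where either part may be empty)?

9

inc[i] = longest strictly increasing subsequence ending at i; dec[i] = longest strictly decreasing subsequence starting at i:
i:      1  2  3  4  5  6  7  8  9 10 11 12 13 14 15 16
a[i]:   1 28  2  8 11 43 32 43 28 28  3 17 21 22 10 36
inc:    1  2  2  3  4  5  5  6  5  5  3  5  6  7  4  8
dec:    1  3  1  2  2  5  4  4  3  3  1  2  2  2  1  1
Best peak at i=6 (value 43): inc=5, dec=5, length 5+5−1 = 9.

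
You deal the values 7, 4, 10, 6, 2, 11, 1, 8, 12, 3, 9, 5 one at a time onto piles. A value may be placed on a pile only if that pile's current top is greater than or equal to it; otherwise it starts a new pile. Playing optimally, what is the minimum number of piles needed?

The minimum number of non-increasing subsequences covering a sequence equals the length of its longest strictly increasing subsequence.
LIS length is 4 (e.g. 7, 10, 11, 12), so 4 piles are needed.

4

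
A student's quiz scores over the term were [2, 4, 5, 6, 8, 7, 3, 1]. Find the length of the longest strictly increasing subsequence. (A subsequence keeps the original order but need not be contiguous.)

5

Let dp[i] be the length of the longest such subsequence ending at index i:
i:     1 2 3 4 5 6 7 8
a[i]:  2 4 5 6 8 7 3 1
dp:    1 2 3 4 5 5 2 1
Maximum dp value is 5.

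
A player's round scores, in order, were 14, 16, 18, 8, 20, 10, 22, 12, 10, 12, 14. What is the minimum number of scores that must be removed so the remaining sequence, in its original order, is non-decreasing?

6

Fewest deletions = n − (longest non-decreasing subsequence).
Patience tails:
14 → extends → [14]
16 → extends → [14, 16]
18 → extends → [14, 16, 18]
8 → replaces 14 → [8, 16, 18]
20 → extends → [8, 16, 18, 20]
10 → replaces 16 → [8, 10, 18, 20]
22 → extends → [8, 10, 18, 20, 22]
12 → replaces 18 → [8, 10, 12, 20, 22]
10 → replaces 12 → [8, 10, 10, 20, 22]
12 → replaces 20 → [8, 10, 10, 12, 22]
14 → replaces 22 → [8, 10, 10, 12, 14]
Longest non-decreasing subsequence has length 5, so deletions = 11 − 5 = 6.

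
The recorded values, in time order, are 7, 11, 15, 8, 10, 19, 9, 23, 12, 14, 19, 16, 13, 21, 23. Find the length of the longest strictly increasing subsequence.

Track the smallest tail for each achievable length (strict):
7 → extends → [7]
11 → extends → [7, 11]
15 → extends → [7, 11, 15]
8 → replaces 11 → [7, 8, 15]
10 → replaces 15 → [7, 8, 10]
19 → extends → [7, 8, 10, 19]
9 → replaces 10 → [7, 8, 9, 19]
23 → extends → [7, 8, 9, 19, 23]
12 → replaces 19 → [7, 8, 9, 12, 23]
14 → replaces 23 → [7, 8, 9, 12, 14]
19 → extends → [7, 8, 9, 12, 14, 19]
16 → replaces 19 → [7, 8, 9, 12, 14, 16]
13 → replaces 14 → [7, 8, 9, 12, 13, 16]
21 → extends → [7, 8, 9, 12, 13, 16, 21]
23 → extends → [7, 8, 9, 12, 13, 16, 21, 23]
Eight tails, so the longest strictly increasing subsequence has length 8 (e.g. 7, 8, 10, 12, 14, 19, 21, 23).

8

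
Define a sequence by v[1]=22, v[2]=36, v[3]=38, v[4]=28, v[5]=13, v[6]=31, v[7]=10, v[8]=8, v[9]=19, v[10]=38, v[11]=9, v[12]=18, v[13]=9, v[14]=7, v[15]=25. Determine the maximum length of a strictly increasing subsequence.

Let dp[i] be the length of the longest such subsequence ending at index i:
i:      1  2  3  4  5  6  7  8  9 10 11 12 13 14 15
v[i]:  22 36 38 28 13 31 10  8 19 38  9 18  9  7 25
dp:     1  2  3  2  1  3  1  1  2  4  2  3  2  1  4
Maximum dp value is 4.

4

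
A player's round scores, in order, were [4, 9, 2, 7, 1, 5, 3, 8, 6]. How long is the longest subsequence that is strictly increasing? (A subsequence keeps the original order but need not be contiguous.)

3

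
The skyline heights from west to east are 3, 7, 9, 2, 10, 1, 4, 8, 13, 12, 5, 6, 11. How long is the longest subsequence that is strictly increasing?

5

Track the smallest tail for each achievable length (strict):
3 → extends → [3]
7 → extends → [3, 7]
9 → extends → [3, 7, 9]
2 → replaces 3 → [2, 7, 9]
10 → extends → [2, 7, 9, 10]
1 → replaces 2 → [1, 7, 9, 10]
4 → replaces 7 → [1, 4, 9, 10]
8 → replaces 9 → [1, 4, 8, 10]
13 → extends → [1, 4, 8, 10, 13]
12 → replaces 13 → [1, 4, 8, 10, 12]
5 → replaces 8 → [1, 4, 5, 10, 12]
6 → replaces 10 → [1, 4, 5, 6, 12]
11 → replaces 12 → [1, 4, 5, 6, 11]
Five tails, so the longest strictly increasing subsequence has length 5 (e.g. 3, 7, 9, 10, 13).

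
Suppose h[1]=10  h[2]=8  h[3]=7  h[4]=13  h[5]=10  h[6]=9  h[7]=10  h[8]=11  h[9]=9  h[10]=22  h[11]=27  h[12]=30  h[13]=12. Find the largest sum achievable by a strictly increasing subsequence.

Let S[i] be the best sum of a strictly increasing subsequence ending at i:
i:       1   2   3   4   5   6   7   8   9  10  11  12  13
h[i]:   10   8   7  13  10   9  10  11   9  22  27  30  12
S:      10   8   7  23  18  17  27  38  17  60  87 117  50
Maximum is 117 (e.g. 8 + 9 + 10 + 11 + 22 + 27 + 30).

117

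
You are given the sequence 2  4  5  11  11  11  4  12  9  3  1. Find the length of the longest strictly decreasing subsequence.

Let dp[i] be the longest strictly decreasing subsequence ending at i:
i:      1  2  3  4  5  6  7  8  9 10 11
a[i]:   2  4  5 11 11 11  4 12  9  3  1
dp:     1  1  1  1  1  1  2  1  2  3  4
Maximum is 4.

4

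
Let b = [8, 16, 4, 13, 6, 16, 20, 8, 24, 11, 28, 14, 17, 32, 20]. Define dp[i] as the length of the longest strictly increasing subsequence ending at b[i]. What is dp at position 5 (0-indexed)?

3

dp[i] = 1 + max{dp[j] : j<i, b[j]<b[i]} (or 1 if no such j):
i:      0  1  2  3  4  5  6  7  8  9 10 11 12 13 14
b[i]:   8 16  4 13  6 16 20  8 24 11 28 14 17 32 20
dp:     1  2  1  2  2  3  4  3  5  4  6  5  6  7  7
At index 5 the value is 3.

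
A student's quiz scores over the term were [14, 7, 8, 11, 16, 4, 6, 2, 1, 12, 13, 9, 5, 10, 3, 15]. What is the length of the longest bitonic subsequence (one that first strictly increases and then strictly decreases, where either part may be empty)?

8

inc[i] = longest strictly increasing subsequence ending at i; dec[i] = longest strictly decreasing subsequence starting at i:
i:      1  2  3  4  5  6  7  8  9 10 11 12 13 14 15 16
a[i]:  14  7  8 11 16  4  6  2  1 12 13  9  5 10  3 15
inc:    1  1  2  3  4  1  2  1  1  4  5  3  2  4  2  6
dec:    5  4  4  4  5  3  3  2  1  4  4  3  2  2  1  1
Best peak at i=5 (value 16): inc=4, dec=5, length 4+5−1 = 8.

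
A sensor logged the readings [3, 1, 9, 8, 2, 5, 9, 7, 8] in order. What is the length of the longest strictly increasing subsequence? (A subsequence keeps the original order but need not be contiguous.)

5

Let dp[i] be the length of the longest such subsequence ending at index i:
i:     1 2 3 4 5 6 7 8 9
a[i]:  3 1 9 8 2 5 9 7 8
dp:    1 1 2 2 2 3 4 4 5
Maximum dp value is 5.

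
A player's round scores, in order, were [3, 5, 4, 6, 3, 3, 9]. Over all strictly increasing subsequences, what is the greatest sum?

Let S[i] be the best sum of a strictly increasing subsequence ending at i:
i:      1  2  3  4  5  6  7
a[i]:   3  5  4  6  3  3  9
S:      3  8  7 14  3  3 23
Maximum is 23 (e.g. 3 + 5 + 6 + 9).

23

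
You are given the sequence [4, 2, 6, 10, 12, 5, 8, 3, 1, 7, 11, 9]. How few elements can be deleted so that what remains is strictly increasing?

8

Fewest deletions = n − (longest strictly increasing subsequence).
Patience tails:
4 → extends → [4]
2 → replaces 4 → [2]
6 → extends → [2, 6]
10 → extends → [2, 6, 10]
12 → extends → [2, 6, 10, 12]
5 → replaces 6 → [2, 5, 10, 12]
8 → replaces 10 → [2, 5, 8, 12]
3 → replaces 5 → [2, 3, 8, 12]
1 → replaces 2 → [1, 3, 8, 12]
7 → replaces 8 → [1, 3, 7, 12]
11 → replaces 12 → [1, 3, 7, 11]
9 → replaces 11 → [1, 3, 7, 9]
Longest strictly increasing subsequence has length 4, so deletions = 12 − 4 = 8.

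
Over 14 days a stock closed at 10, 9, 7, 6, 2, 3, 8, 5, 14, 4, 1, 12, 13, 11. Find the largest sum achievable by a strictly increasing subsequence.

Let S[i] be the best sum of a strictly increasing subsequence ending at i:
i:      1  2  3  4  5  6  7  8  9 10 11 12 13 14
a[i]:  10  9  7  6  2  3  8  5 14  4  1 12 13 11
S:     10  9  7  6  2  5 15 10 29  9  1 27 40 26
Maximum is 40 (e.g. 7 + 8 + 12 + 13).

40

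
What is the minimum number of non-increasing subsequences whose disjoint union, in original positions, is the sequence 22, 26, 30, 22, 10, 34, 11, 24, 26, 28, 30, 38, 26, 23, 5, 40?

8

The minimum number of non-increasing subsequences covering a sequence equals the length of its longest strictly increasing subsequence.
LIS length is 8 (e.g. 10, 11, 24, 26, 28, 30, 38, 40), so 8 piles are needed.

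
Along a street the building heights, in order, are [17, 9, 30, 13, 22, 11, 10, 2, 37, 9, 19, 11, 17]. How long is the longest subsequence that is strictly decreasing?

Negate each value so 'decreasing' becomes 'increasing', then run patience tails on the negated sequence:
-17 → extends → [-17]
-9 → extends → [-17, -9]
-30 → replaces -17 → [-30, -9]
-13 → replaces -9 → [-30, -13]
-22 → replaces -13 → [-30, -22]
-11 → extends → [-30, -22, -11]
-10 → extends → [-30, -22, -11, -10]
-2 → extends → [-30, -22, -11, -10, -2]
-37 → replaces -30 → [-37, -22, -11, -10, -2]
-9 → replaces -2 → [-37, -22, -11, -10, -9]
-19 → replaces -11 → [-37, -22, -19, -10, -9]
-11 → replaces -10 → [-37, -22, -19, -11, -9]
-17 → replaces -11 → [-37, -22, -19, -17, -9]
Five tails, so the longest strictly decreasing subsequence of the original has length 5.

5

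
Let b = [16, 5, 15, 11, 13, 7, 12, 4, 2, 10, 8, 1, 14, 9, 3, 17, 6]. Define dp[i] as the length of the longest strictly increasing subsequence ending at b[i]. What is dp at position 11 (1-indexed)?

dp[i] = 1 + max{dp[j] : j<i, b[j]<b[i]} (or 1 if no such j):
i:      1  2  3  4  5  6  7  8  9 10 11 12 13 14 15 16 17
b[i]:  16  5 15 11 13  7 12  4  2 10  8  1 14  9  3 17  6
dp:     1  1  2  2  3  2  3  1  1  3  3  1  4  4  2  5  3
At index 11 the value is 3.

3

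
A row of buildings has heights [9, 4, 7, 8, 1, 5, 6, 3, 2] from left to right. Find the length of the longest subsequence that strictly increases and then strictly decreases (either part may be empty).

6

inc[i] = longest strictly increasing subsequence ending at i; dec[i] = longest strictly decreasing subsequence starting at i:
i:     1 2 3 4 5 6 7 8 9
a[i]:  9 4 7 8 1 5 6 3 2
inc:   1 1 2 3 1 2 3 2 2
dec:   5 3 4 4 1 3 3 2 1
Best peak at i=4 (value 8): inc=3, dec=4, length 3+4−1 = 6.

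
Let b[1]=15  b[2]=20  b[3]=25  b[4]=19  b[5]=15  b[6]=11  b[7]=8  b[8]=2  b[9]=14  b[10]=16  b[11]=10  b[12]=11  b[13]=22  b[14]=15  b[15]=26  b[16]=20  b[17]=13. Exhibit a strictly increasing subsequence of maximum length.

Patience tails give the LIS length; then backtrack through the dp parents:
15 → extends → [15]
20 → extends → [15, 20]
25 → extends → [15, 20, 25]
19 → replaces 20 → [15, 19, 25]
15 → already a tail → [15, 19, 25]
11 → replaces 15 → [11, 19, 25]
8 → replaces 11 → [8, 19, 25]
2 → replaces 8 → [2, 19, 25]
14 → replaces 19 → [2, 14, 25]
16 → replaces 25 → [2, 14, 16]
10 → replaces 14 → [2, 10, 16]
11 → replaces 16 → [2, 10, 11]
22 → extends → [2, 10, 11, 22]
15 → replaces 22 → [2, 10, 11, 15]
26 → extends → [2, 10, 11, 15, 26]
20 → replaces 26 → [2, 10, 11, 15, 20]
13 → replaces 15 → [2, 10, 11, 13, 20]
Length 5; one witness is 11, 14, 16, 22, 26.

11, 14, 16, 22, 26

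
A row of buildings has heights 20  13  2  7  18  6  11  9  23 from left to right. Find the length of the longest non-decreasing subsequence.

4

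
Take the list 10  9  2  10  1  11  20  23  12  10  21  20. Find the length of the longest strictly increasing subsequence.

5

Let dp[i] be the length of the longest such subsequence ending at index i:
i:      1  2  3  4  5  6  7  8  9 10 11 12
a[i]:  10  9  2 10  1 11 20 23 12 10 21 20
dp:     1  1  1  2  1  3  4  5  4  2  5  5
Maximum dp value is 5.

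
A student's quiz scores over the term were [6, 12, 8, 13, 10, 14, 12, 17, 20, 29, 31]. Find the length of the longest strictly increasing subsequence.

Let dp[i] be the length of the longest such subsequence ending at index i:
i:      1  2  3  4  5  6  7  8  9 10 11
a[i]:   6 12  8 13 10 14 12 17 20 29 31
dp:     1  2  2  3  3  4  4  5  6  7  8
Maximum dp value is 8.

8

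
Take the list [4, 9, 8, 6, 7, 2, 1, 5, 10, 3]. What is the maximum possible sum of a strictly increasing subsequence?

27

Let S[i] be the best sum of a strictly increasing subsequence ending at i:
i:      1  2  3  4  5  6  7  8  9 10
a[i]:   4  9  8  6  7  2  1  5 10  3
S:      4 13 12 10 17  2  1  9 27  5
Maximum is 27 (e.g. 4 + 6 + 7 + 10).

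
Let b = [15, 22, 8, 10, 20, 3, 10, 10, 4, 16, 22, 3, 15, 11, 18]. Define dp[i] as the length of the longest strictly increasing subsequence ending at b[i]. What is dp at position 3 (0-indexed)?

2

dp[i] = 1 + max{dp[j] : j<i, b[j]<b[i]} (or 1 if no such j):
i:      0  1  2  3  4  5  6  7  8  9 10 11 12 13 14
b[i]:  15 22  8 10 20  3 10 10  4 16 22  3 15 11 18
dp:     1  2  1  2  3  1  2  2  2  3  4  1  3  3  4
At index 3 the value is 2.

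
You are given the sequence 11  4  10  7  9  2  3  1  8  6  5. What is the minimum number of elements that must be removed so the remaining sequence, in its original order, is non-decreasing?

Fewest deletions = n − (longest non-decreasing subsequence).
i:      1  2  3  4  5  6  7  8  9 10 11
a[i]:  11  4 10  7  9  2  3  1  8  6  5
dp:     1  1  2  2  3  1  2  1  3  3  3
max dp = 3, so deletions = 11 − 3 = 8.

8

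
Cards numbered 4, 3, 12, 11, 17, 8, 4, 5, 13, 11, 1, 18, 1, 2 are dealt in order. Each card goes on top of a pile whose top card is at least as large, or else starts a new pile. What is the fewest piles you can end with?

Place each on the leftmost legal pile:
4 → new pile 1 (tops now [4])
3 → pile 1 (tops now [3])
12 → new pile 2 (tops now [3, 12])
11 → pile 2 (tops now [3, 11])
17 → new pile 3 (tops now [3, 11, 17])
8 → pile 2 (tops now [3, 8, 17])
4 → pile 2 (tops now [3, 4, 17])
5 → pile 3 (tops now [3, 4, 5])
13 → new pile 4 (tops now [3, 4, 5, 13])
11 → pile 4 (tops now [3, 4, 5, 11])
1 → pile 1 (tops now [1, 4, 5, 11])
18 → new pile 5 (tops now [1, 4, 5, 11, 18])
1 → pile 1 (tops now [1, 4, 5, 11, 18])
2 → pile 2 (tops now [1, 2, 5, 11, 18])
Five piles.

5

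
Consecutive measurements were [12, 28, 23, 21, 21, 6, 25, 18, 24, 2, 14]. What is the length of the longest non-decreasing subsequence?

4

Let dp[i] be the length of the longest such subsequence ending at index i:
i:      1  2  3  4  5  6  7  8  9 10 11
a[i]:  12 28 23 21 21  6 25 18 24  2 14
dp:     1  2  2  2  3  1  4  2  4  1  2
Maximum dp value is 4.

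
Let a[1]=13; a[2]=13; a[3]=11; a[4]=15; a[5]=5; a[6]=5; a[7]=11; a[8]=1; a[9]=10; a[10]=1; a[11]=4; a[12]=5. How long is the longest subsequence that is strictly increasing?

Track the smallest tail for each achievable length (strict):
13 → extends → [13]
13 → already a tail → [13]
11 → replaces 13 → [11]
15 → extends → [11, 15]
5 → replaces 11 → [5, 15]
5 → already a tail → [5, 15]
11 → replaces 15 → [5, 11]
1 → replaces 5 → [1, 11]
10 → replaces 11 → [1, 10]
1 → already a tail → [1, 10]
4 → replaces 10 → [1, 4]
5 → extends → [1, 4, 5]
Three tails, so the longest strictly increasing subsequence has length 3 (e.g. 1, 4, 5).

3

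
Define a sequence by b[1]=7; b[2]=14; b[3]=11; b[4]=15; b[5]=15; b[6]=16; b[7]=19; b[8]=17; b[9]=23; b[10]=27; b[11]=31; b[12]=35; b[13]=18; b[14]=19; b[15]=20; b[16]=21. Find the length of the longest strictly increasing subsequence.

9

Track the smallest tail for each achievable length (strict):
7 → extends → [7]
14 → extends → [7, 14]
11 → replaces 14 → [7, 11]
15 → extends → [7, 11, 15]
15 → already a tail → [7, 11, 15]
16 → extends → [7, 11, 15, 16]
19 → extends → [7, 11, 15, 16, 19]
17 → replaces 19 → [7, 11, 15, 16, 17]
23 → extends → [7, 11, 15, 16, 17, 23]
27 → extends → [7, 11, 15, 16, 17, 23, 27]
31 → extends → [7, 11, 15, 16, 17, 23, 27, 31]
35 → extends → [7, 11, 15, 16, 17, 23, 27, 31, 35]
18 → replaces 23 → [7, 11, 15, 16, 17, 18, 27, 31, 35]
19 → replaces 27 → [7, 11, 15, 16, 17, 18, 19, 31, 35]
20 → replaces 31 → [7, 11, 15, 16, 17, 18, 19, 20, 35]
21 → replaces 35 → [7, 11, 15, 16, 17, 18, 19, 20, 21]
Nine tails, so the longest strictly increasing subsequence has length 9 (e.g. 7, 14, 15, 16, 19, 23, 27, 31, 35).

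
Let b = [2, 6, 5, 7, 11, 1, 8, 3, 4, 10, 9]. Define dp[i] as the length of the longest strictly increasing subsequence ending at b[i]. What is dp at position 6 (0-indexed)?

dp[i] = 1 + max{dp[j] : j<i, b[j]<b[i]} (or 1 if no such j):
i:      0  1  2  3  4  5  6  7  8  9 10
b[i]:   2  6  5  7 11  1  8  3  4 10  9
dp:     1  2  2  3  4  1  4  2  3  5  5
At index 6 the value is 4.

4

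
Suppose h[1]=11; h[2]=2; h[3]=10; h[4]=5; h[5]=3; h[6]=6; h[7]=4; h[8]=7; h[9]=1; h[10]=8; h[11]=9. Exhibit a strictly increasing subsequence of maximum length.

2, 5, 6, 7, 8, 9

Patience tails give the LIS length; then backtrack through the dp parents:
11 → extends → [11]
2 → replaces 11 → [2]
10 → extends → [2, 10]
5 → replaces 10 → [2, 5]
3 → replaces 5 → [2, 3]
6 → extends → [2, 3, 6]
4 → replaces 6 → [2, 3, 4]
7 → extends → [2, 3, 4, 7]
1 → replaces 2 → [1, 3, 4, 7]
8 → extends → [1, 3, 4, 7, 8]
9 → extends → [1, 3, 4, 7, 8, 9]
Length 6; one witness is 2, 5, 6, 7, 8, 9.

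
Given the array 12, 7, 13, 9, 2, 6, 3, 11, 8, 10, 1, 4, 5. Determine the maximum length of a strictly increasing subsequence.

4

Let dp[i] be the length of the longest such subsequence ending at index i:
i:      1  2  3  4  5  6  7  8  9 10 11 12 13
a[i]:  12  7 13  9  2  6  3 11  8 10  1  4  5
dp:     1  1  2  2  1  2  2  3  3  4  1  3  4
Maximum dp value is 4.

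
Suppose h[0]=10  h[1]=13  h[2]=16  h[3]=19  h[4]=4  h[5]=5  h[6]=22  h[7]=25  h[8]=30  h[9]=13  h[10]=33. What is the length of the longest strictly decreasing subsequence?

2

Negate each value so 'decreasing' becomes 'increasing', then run patience tails on the negated sequence:
-10 → extends → [-10]
-13 → replaces -10 → [-13]
-16 → replaces -13 → [-16]
-19 → replaces -16 → [-19]
-4 → extends → [-19, -4]
-5 → replaces -4 → [-19, -5]
-22 → replaces -19 → [-22, -5]
-25 → replaces -22 → [-25, -5]
-30 → replaces -25 → [-30, -5]
-13 → replaces -5 → [-30, -13]
-33 → replaces -30 → [-33, -13]
Two tails, so the longest strictly decreasing subsequence of the original has length 2.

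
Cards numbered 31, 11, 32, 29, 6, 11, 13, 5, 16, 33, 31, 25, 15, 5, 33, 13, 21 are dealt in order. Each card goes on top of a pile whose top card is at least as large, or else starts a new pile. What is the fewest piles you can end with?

The minimum number of non-increasing subsequences covering a sequence equals the length of its longest strictly increasing subsequence.
LIS length is 6 (e.g. 6, 11, 13, 16, 31, 33), so 6 piles are needed.

6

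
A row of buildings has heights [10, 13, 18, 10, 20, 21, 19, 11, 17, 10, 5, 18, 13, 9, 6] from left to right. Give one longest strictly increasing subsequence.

Patience tails give the LIS length; then backtrack through the dp parents:
10 → extends → [10]
13 → extends → [10, 13]
18 → extends → [10, 13, 18]
10 → already a tail → [10, 13, 18]
20 → extends → [10, 13, 18, 20]
21 → extends → [10, 13, 18, 20, 21]
19 → replaces 20 → [10, 13, 18, 19, 21]
11 → replaces 13 → [10, 11, 18, 19, 21]
17 → replaces 18 → [10, 11, 17, 19, 21]
10 → already a tail → [10, 11, 17, 19, 21]
5 → replaces 10 → [5, 11, 17, 19, 21]
18 → replaces 19 → [5, 11, 17, 18, 21]
13 → replaces 17 → [5, 11, 13, 18, 21]
9 → replaces 11 → [5, 9, 13, 18, 21]
6 → replaces 9 → [5, 6, 13, 18, 21]
Length 5; one witness is 10, 13, 18, 20, 21.

10, 13, 18, 20, 21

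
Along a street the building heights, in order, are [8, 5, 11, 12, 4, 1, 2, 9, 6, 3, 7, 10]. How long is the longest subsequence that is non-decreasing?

Track the smallest tail for each achievable length (allowing ties):
8 → extends → [8]
5 → replaces 8 → [5]
11 → extends → [5, 11]
12 → extends → [5, 11, 12]
4 → replaces 5 → [4, 11, 12]
1 → replaces 4 → [1, 11, 12]
2 → replaces 11 → [1, 2, 12]
9 → replaces 12 → [1, 2, 9]
6 → replaces 9 → [1, 2, 6]
3 → replaces 6 → [1, 2, 3]
7 → extends → [1, 2, 3, 7]
10 → extends → [1, 2, 3, 7, 10]
Five tails, so the longest non-decreasing subsequence has length 5 (e.g. 1, 2, 6, 7, 10).

5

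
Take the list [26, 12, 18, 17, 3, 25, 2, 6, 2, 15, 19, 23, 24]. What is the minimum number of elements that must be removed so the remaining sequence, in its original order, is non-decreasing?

Fewest deletions = n − (longest non-decreasing subsequence).
Patience tails:
26 → extends → [26]
12 → replaces 26 → [12]
18 → extends → [12, 18]
17 → replaces 18 → [12, 17]
3 → replaces 12 → [3, 17]
25 → extends → [3, 17, 25]
2 → replaces 3 → [2, 17, 25]
6 → replaces 17 → [2, 6, 25]
2 → replaces 6 → [2, 2, 25]
15 → replaces 25 → [2, 2, 15]
19 → extends → [2, 2, 15, 19]
23 → extends → [2, 2, 15, 19, 23]
24 → extends → [2, 2, 15, 19, 23, 24]
Longest non-decreasing subsequence has length 6, so deletions = 13 − 6 = 7.

7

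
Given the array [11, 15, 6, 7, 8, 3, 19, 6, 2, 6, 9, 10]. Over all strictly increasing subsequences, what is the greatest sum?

45

Let S[i] be the best sum of a strictly increasing subsequence ending at i:
i:      1  2  3  4  5  6  7  8  9 10 11 12
a[i]:  11 15  6  7  8  3 19  6  2  6  9 10
S:     11 26  6 13 21  3 45  9  2  9 30 40
Maximum is 45 (e.g. 11 + 15 + 19).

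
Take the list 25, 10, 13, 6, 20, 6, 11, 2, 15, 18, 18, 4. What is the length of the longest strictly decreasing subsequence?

Negate each value so 'decreasing' becomes 'increasing', then run patience tails on the negated sequence:
-25 → extends → [-25]
-10 → extends → [-25, -10]
-13 → replaces -10 → [-25, -13]
-6 → extends → [-25, -13, -6]
-20 → replaces -13 → [-25, -20, -6]
-6 → already a tail → [-25, -20, -6]
-11 → replaces -6 → [-25, -20, -11]
-2 → extends → [-25, -20, -11, -2]
-15 → replaces -11 → [-25, -20, -15, -2]
-18 → replaces -15 → [-25, -20, -18, -2]
-18 → already a tail → [-25, -20, -18, -2]
-4 → replaces -2 → [-25, -20, -18, -4]
Four tails, so the longest strictly decreasing subsequence of the original has length 4.

4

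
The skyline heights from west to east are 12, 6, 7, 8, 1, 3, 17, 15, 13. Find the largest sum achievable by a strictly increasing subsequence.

Let S[i] be the best sum of a strictly increasing subsequence ending at i:
i:      1  2  3  4  5  6  7  8  9
a[i]:  12  6  7  8  1  3 17 15 13
S:     12  6 13 21  1  4 38 36 34
Maximum is 38 (e.g. 6 + 7 + 8 + 17).

38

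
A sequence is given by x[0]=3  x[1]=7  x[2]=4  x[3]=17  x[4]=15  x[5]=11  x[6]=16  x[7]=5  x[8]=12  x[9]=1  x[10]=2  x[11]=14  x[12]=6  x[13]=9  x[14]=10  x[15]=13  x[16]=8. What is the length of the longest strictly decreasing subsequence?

Negate each value so 'decreasing' becomes 'increasing', then run patience tails on the negated sequence:
-3 → extends → [-3]
-7 → replaces -3 → [-7]
-4 → extends → [-7, -4]
-17 → replaces -7 → [-17, -4]
-15 → replaces -4 → [-17, -15]
-11 → extends → [-17, -15, -11]
-16 → replaces -15 → [-17, -16, -11]
-5 → extends → [-17, -16, -11, -5]
-12 → replaces -11 → [-17, -16, -12, -5]
-1 → extends → [-17, -16, -12, -5, -1]
-2 → replaces -1 → [-17, -16, -12, -5, -2]
-14 → replaces -12 → [-17, -16, -14, -5, -2]
-6 → replaces -5 → [-17, -16, -14, -6, -2]
-9 → replaces -6 → [-17, -16, -14, -9, -2]
-10 → replaces -9 → [-17, -16, -14, -10, -2]
-13 → replaces -10 → [-17, -16, -14, -13, -2]
-8 → replaces -2 → [-17, -16, -14, -13, -8]
Five tails, so the longest strictly decreasing subsequence of the original has length 5.

5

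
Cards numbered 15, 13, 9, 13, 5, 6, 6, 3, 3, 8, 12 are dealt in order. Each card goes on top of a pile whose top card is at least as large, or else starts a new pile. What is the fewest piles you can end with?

Place each on the leftmost legal pile:
15 → new pile 1 (tops now [15])
13 → pile 1 (tops now [13])
9 → pile 1 (tops now [9])
13 → new pile 2 (tops now [9, 13])
5 → pile 1 (tops now [5, 13])
6 → pile 2 (tops now [5, 6])
6 → pile 2 (tops now [5, 6])
3 → pile 1 (tops now [3, 6])
3 → pile 1 (tops now [3, 6])
8 → new pile 3 (tops now [3, 6, 8])
12 → new pile 4 (tops now [3, 6, 8, 12])
Four piles.

4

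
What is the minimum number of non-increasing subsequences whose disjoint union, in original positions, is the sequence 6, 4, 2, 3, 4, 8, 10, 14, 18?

7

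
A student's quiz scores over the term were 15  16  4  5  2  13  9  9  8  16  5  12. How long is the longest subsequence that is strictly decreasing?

5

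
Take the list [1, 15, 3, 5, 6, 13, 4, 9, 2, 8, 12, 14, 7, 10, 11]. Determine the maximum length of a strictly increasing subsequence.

Let dp[i] be the length of the longest such subsequence ending at index i:
i:      1  2  3  4  5  6  7  8  9 10 11 12 13 14 15
a[i]:   1 15  3  5  6 13  4  9  2  8 12 14  7 10 11
dp:     1  2  2  3  4  5  3  5  2  5  6  7  5  6  7
Maximum dp value is 7.

7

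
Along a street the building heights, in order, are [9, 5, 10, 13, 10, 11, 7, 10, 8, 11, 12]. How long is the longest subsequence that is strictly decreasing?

4

Let dp[i] be the longest strictly decreasing subsequence ending at i:
i:      1  2  3  4  5  6  7  8  9 10 11
a[i]:   9  5 10 13 10 11  7 10  8 11 12
dp:     1  2  1  1  2  2  3  3  4  2  2
Maximum is 4.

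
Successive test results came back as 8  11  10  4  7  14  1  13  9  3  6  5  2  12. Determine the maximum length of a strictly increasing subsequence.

Track the smallest tail for each achievable length (strict):
8 → extends → [8]
11 → extends → [8, 11]
10 → replaces 11 → [8, 10]
4 → replaces 8 → [4, 10]
7 → replaces 10 → [4, 7]
14 → extends → [4, 7, 14]
1 → replaces 4 → [1, 7, 14]
13 → replaces 14 → [1, 7, 13]
9 → replaces 13 → [1, 7, 9]
3 → replaces 7 → [1, 3, 9]
6 → replaces 9 → [1, 3, 6]
5 → replaces 6 → [1, 3, 5]
2 → replaces 3 → [1, 2, 5]
12 → extends → [1, 2, 5, 12]
Four tails, so the longest strictly increasing subsequence has length 4 (e.g. 4, 7, 9, 12).

4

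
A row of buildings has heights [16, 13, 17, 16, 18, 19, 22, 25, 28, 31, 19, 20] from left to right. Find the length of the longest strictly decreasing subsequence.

2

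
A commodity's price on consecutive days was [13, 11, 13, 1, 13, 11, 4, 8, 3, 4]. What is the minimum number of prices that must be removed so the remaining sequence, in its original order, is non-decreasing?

Fewest deletions = n − (longest non-decreasing subsequence).
i:      1  2  3  4  5  6  7  8  9 10
a[i]:  13 11 13  1 13 11  4  8  3  4
dp:     1  1  2  1  3  2  2  3  2  3
max dp = 3, so deletions = 10 − 3 = 7.

7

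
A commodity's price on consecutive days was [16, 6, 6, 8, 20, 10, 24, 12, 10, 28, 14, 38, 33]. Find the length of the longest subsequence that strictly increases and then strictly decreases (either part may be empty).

7

inc[i] = longest strictly increasing subsequence ending at i; dec[i] = longest strictly decreasing subsequence starting at i:
i:      1  2  3  4  5  6  7  8  9 10 11 12 13
a[i]:  16  6  6  8 20 10 24 12 10 28 14 38 33
inc:    1  1  1  2  3  3  4  4  3  5  5  6  6
dec:    3  1  1  1  3  1  3  2  1  2  1  2  1
Best peak at i=12 (value 38): inc=6, dec=2, length 6+2−1 = 7.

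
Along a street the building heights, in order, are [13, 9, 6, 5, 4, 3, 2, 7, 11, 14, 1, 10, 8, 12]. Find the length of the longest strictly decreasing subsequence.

8

Negate each value so 'decreasing' becomes 'increasing', then run patience tails on the negated sequence:
-13 → extends → [-13]
-9 → extends → [-13, -9]
-6 → extends → [-13, -9, -6]
-5 → extends → [-13, -9, -6, -5]
-4 → extends → [-13, -9, -6, -5, -4]
-3 → extends → [-13, -9, -6, -5, -4, -3]
-2 → extends → [-13, -9, -6, -5, -4, -3, -2]
-7 → replaces -6 → [-13, -9, -7, -5, -4, -3, -2]
-11 → replaces -9 → [-13, -11, -7, -5, -4, -3, -2]
-14 → replaces -13 → [-14, -11, -7, -5, -4, -3, -2]
-1 → extends → [-14, -11, -7, -5, -4, -3, -2, -1]
-10 → replaces -7 → [-14, -11, -10, -5, -4, -3, -2, -1]
-8 → replaces -5 → [-14, -11, -10, -8, -4, -3, -2, -1]
-12 → replaces -11 → [-14, -12, -10, -8, -4, -3, -2, -1]
Eight tails, so the longest strictly decreasing subsequence of the original has length 8.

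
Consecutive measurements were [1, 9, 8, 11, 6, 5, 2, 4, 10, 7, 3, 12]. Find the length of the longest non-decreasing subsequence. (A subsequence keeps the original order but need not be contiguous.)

5

Track the smallest tail for each achievable length (allowing ties):
1 → extends → [1]
9 → extends → [1, 9]
8 → replaces 9 → [1, 8]
11 → extends → [1, 8, 11]
6 → replaces 8 → [1, 6, 11]
5 → replaces 6 → [1, 5, 11]
2 → replaces 5 → [1, 2, 11]
4 → replaces 11 → [1, 2, 4]
10 → extends → [1, 2, 4, 10]
7 → replaces 10 → [1, 2, 4, 7]
3 → replaces 4 → [1, 2, 3, 7]
12 → extends → [1, 2, 3, 7, 12]
Five tails, so the longest non-decreasing subsequence has length 5 (e.g. 1, 2, 4, 10, 12).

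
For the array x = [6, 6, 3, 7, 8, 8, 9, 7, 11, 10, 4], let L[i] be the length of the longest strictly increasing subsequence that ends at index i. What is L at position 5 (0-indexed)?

dp[i] = 1 + max{dp[j] : j<i, x[j]<x[i]} (or 1 if no such j):
i:      0  1  2  3  4  5  6  7  8  9 10
x[i]:   6  6  3  7  8  8  9  7 11 10  4
dp:     1  1  1  2  3  3  4  2  5  5  2
At index 5 the value is 3.

3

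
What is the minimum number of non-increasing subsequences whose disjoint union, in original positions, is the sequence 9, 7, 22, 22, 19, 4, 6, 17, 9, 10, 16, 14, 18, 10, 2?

Place each on the leftmost legal pile:
9 → new pile 1 (tops now [9])
7 → pile 1 (tops now [7])
22 → new pile 2 (tops now [7, 22])
22 → pile 2 (tops now [7, 22])
19 → pile 2 (tops now [7, 19])
4 → pile 1 (tops now [4, 19])
6 → pile 2 (tops now [4, 6])
17 → new pile 3 (tops now [4, 6, 17])
9 → pile 3 (tops now [4, 6, 9])
10 → new pile 4 (tops now [4, 6, 9, 10])
16 → new pile 5 (tops now [4, 6, 9, 10, 16])
14 → pile 5 (tops now [4, 6, 9, 10, 14])
18 → new pile 6 (tops now [4, 6, 9, 10, 14, 18])
10 → pile 4 (tops now [4, 6, 9, 10, 14, 18])
2 → pile 1 (tops now [2, 6, 9, 10, 14, 18])
Six piles.

6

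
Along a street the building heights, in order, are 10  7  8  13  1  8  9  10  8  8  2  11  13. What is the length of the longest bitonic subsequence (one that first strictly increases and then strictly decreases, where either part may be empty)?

inc[i] = longest strictly increasing subsequence ending at i; dec[i] = longest strictly decreasing subsequence starting at i:
i:      1  2  3  4  5  6  7  8  9 10 11 12 13
a[i]:  10  7  8 13  1  8  9 10  8  8  2 11 13
inc:    1  1  2  3  1  2  3  4  2  2  2  5  6
dec:    4  2  2  4  1  2  3  3  2  2  1  1  1
Best peak at i=4 (value 13): inc=3, dec=4, length 3+4−1 = 6.

6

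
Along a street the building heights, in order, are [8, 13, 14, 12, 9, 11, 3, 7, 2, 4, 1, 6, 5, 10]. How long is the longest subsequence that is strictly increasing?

4

Track the smallest tail for each achievable length (strict):
8 → extends → [8]
13 → extends → [8, 13]
14 → extends → [8, 13, 14]
12 → replaces 13 → [8, 12, 14]
9 → replaces 12 → [8, 9, 14]
11 → replaces 14 → [8, 9, 11]
3 → replaces 8 → [3, 9, 11]
7 → replaces 9 → [3, 7, 11]
2 → replaces 3 → [2, 7, 11]
4 → replaces 7 → [2, 4, 11]
1 → replaces 2 → [1, 4, 11]
6 → replaces 11 → [1, 4, 6]
5 → replaces 6 → [1, 4, 5]
10 → extends → [1, 4, 5, 10]
Four tails, so the longest strictly increasing subsequence has length 4 (e.g. 3, 4, 6, 10).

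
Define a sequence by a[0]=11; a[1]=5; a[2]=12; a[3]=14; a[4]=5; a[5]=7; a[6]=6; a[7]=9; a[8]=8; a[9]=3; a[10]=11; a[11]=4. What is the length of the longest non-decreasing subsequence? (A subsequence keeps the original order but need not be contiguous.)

5

Let dp[i] be the length of the longest such subsequence ending at index i:
i:      0  1  2  3  4  5  6  7  8  9 10 11
a[i]:  11  5 12 14  5  7  6  9  8  3 11  4
dp:     1  1  2  3  2  3  3  4  4  1  5  2
Maximum dp value is 5.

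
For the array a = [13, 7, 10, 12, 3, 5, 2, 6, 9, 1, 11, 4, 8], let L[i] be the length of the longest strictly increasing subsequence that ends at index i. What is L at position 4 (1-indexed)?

dp[i] = 1 + max{dp[j] : j<i, a[j]<a[i]} (or 1 if no such j):
i:      1  2  3  4  5  6  7  8  9 10 11 12 13
a[i]:  13  7 10 12  3  5  2  6  9  1 11  4  8
dp:     1  1  2  3  1  2  1  3  4  1  5  2  4
At index 4 the value is 3.

3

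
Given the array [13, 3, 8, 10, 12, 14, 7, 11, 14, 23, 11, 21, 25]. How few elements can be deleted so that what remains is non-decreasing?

Fewest deletions = n − (longest non-decreasing subsequence).
i:      1  2  3  4  5  6  7  8  9 10 11 12 13
a[i]:  13  3  8 10 12 14  7 11 14 23 11 21 25
dp:     1  1  2  3  4  5  2  4  6  7  5  7  8
max dp = 8, so deletions = 13 − 8 = 5.

5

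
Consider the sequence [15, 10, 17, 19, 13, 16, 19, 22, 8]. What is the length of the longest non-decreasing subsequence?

Track the smallest tail for each achievable length (allowing ties):
15 → extends → [15]
10 → replaces 15 → [10]
17 → extends → [10, 17]
19 → extends → [10, 17, 19]
13 → replaces 17 → [10, 13, 19]
16 → replaces 19 → [10, 13, 16]
19 → extends → [10, 13, 16, 19]
22 → extends → [10, 13, 16, 19, 22]
8 → replaces 10 → [8, 13, 16, 19, 22]
Five tails, so the longest non-decreasing subsequence has length 5 (e.g. 15, 17, 19, 19, 22).

5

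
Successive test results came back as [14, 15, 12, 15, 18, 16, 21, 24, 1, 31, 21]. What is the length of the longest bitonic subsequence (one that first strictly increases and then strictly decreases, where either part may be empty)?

7

inc[i] = longest strictly increasing subsequence ending at i; dec[i] = longest strictly decreasing subsequence starting at i:
i:      1  2  3  4  5  6  7  8  9 10 11
a[i]:  14 15 12 15 18 16 21 24  1 31 21
inc:    1  2  1  2  3  3  4  5  1  6  4
dec:    3  3  2  2  3  2  2  2  1  2  1
Best peak at i=10 (value 31): inc=6, dec=2, length 6+2−1 = 7.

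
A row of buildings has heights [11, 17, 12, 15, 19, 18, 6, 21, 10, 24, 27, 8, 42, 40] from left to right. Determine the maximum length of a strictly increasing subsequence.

Track the smallest tail for each achievable length (strict):
11 → extends → [11]
17 → extends → [11, 17]
12 → replaces 17 → [11, 12]
15 → extends → [11, 12, 15]
19 → extends → [11, 12, 15, 19]
18 → replaces 19 → [11, 12, 15, 18]
6 → replaces 11 → [6, 12, 15, 18]
21 → extends → [6, 12, 15, 18, 21]
10 → replaces 12 → [6, 10, 15, 18, 21]
24 → extends → [6, 10, 15, 18, 21, 24]
27 → extends → [6, 10, 15, 18, 21, 24, 27]
8 → replaces 10 → [6, 8, 15, 18, 21, 24, 27]
42 → extends → [6, 8, 15, 18, 21, 24, 27, 42]
40 → replaces 42 → [6, 8, 15, 18, 21, 24, 27, 40]
Eight tails, so the longest strictly increasing subsequence has length 8 (e.g. 11, 12, 15, 19, 21, 24, 27, 42).

8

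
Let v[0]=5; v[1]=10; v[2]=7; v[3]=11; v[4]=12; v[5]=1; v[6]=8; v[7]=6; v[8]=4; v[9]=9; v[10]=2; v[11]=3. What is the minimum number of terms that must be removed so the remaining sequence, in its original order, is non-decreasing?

8

Fewest deletions = n − (longest non-decreasing subsequence).
i:      0  1  2  3  4  5  6  7  8  9 10 11
v[i]:   5 10  7 11 12  1  8  6  4  9  2  3
dp:     1  2  2  3  4  1  3  2  2  4  2  3
max dp = 4, so deletions = 12 − 4 = 8.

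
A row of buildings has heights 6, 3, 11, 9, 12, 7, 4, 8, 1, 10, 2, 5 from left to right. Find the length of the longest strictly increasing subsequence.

Track the smallest tail for each achievable length (strict):
6 → extends → [6]
3 → replaces 6 → [3]
11 → extends → [3, 11]
9 → replaces 11 → [3, 9]
12 → extends → [3, 9, 12]
7 → replaces 9 → [3, 7, 12]
4 → replaces 7 → [3, 4, 12]
8 → replaces 12 → [3, 4, 8]
1 → replaces 3 → [1, 4, 8]
10 → extends → [1, 4, 8, 10]
2 → replaces 4 → [1, 2, 8, 10]
5 → replaces 8 → [1, 2, 5, 10]
Four tails, so the longest strictly increasing subsequence has length 4 (e.g. 6, 7, 8, 10).

4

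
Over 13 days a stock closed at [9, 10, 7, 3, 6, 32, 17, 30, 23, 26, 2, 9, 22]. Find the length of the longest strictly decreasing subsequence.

Negate each value so 'decreasing' becomes 'increasing', then run patience tails on the negated sequence:
-9 → extends → [-9]
-10 → replaces -9 → [-10]
-7 → extends → [-10, -7]
-3 → extends → [-10, -7, -3]
-6 → replaces -3 → [-10, -7, -6]
-32 → replaces -10 → [-32, -7, -6]
-17 → replaces -7 → [-32, -17, -6]
-30 → replaces -17 → [-32, -30, -6]
-23 → replaces -6 → [-32, -30, -23]
-26 → replaces -23 → [-32, -30, -26]
-2 → extends → [-32, -30, -26, -2]
-9 → replaces -2 → [-32, -30, -26, -9]
-22 → replaces -9 → [-32, -30, -26, -22]
Four tails, so the longest strictly decreasing subsequence of the original has length 4.

4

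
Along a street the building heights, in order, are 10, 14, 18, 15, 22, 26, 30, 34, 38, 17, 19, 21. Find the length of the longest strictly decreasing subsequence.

2

Negate each value so 'decreasing' becomes 'increasing', then run patience tails on the negated sequence:
-10 → extends → [-10]
-14 → replaces -10 → [-14]
-18 → replaces -14 → [-18]
-15 → extends → [-18, -15]
-22 → replaces -18 → [-22, -15]
-26 → replaces -22 → [-26, -15]
-30 → replaces -26 → [-30, -15]
-34 → replaces -30 → [-34, -15]
-38 → replaces -34 → [-38, -15]
-17 → replaces -15 → [-38, -17]
-19 → replaces -17 → [-38, -19]
-21 → replaces -19 → [-38, -21]
Two tails, so the longest strictly decreasing subsequence of the original has length 2.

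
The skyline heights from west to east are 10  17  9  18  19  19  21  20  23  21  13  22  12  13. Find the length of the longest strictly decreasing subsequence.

Let dp[i] be the longest strictly decreasing subsequence ending at i:
i:      1  2  3  4  5  6  7  8  9 10 11 12 13 14
a[i]:  10 17  9 18 19 19 21 20 23 21 13 22 12 13
dp:     1  1  2  1  1  1  1  2  1  2  3  2  4  3
Maximum is 4.

4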